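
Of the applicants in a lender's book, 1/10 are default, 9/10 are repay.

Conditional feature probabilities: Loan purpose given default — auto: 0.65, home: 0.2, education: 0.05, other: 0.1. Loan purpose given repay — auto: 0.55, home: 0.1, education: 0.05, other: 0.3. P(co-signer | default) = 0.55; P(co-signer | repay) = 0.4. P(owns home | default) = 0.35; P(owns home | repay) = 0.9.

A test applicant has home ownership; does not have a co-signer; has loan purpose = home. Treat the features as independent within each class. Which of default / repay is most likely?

default: 0.1 × 0.2 × (1−0.55) × 0.35 = 0.00315
repay: 0.9 × 0.1 × (1−0.4) × 0.9 = 0.0486
Highest score → repay.

repay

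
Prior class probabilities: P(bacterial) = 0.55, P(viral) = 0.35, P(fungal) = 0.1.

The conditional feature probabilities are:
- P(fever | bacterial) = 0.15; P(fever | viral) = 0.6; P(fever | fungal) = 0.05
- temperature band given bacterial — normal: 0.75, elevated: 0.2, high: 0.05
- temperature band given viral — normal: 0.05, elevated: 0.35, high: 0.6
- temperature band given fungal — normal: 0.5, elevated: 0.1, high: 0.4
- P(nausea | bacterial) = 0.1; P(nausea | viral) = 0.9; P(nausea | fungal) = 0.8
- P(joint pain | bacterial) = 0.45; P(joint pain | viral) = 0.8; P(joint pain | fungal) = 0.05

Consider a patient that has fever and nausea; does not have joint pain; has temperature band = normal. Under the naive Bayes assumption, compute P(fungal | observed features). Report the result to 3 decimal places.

0.264

bacterial: 0.55 × 0.15 × 0.75 × 0.1 × (1−0.45) = 0.003403125
viral: 0.35 × 0.6 × 0.05 × 0.9 × (1−0.8) = 0.00189
fungal: 0.1 × 0.05 × 0.5 × 0.8 × (1−0.05) = 0.0019
P(fungal | x) = 0.0019 / 0.007193125 ≈ 0.264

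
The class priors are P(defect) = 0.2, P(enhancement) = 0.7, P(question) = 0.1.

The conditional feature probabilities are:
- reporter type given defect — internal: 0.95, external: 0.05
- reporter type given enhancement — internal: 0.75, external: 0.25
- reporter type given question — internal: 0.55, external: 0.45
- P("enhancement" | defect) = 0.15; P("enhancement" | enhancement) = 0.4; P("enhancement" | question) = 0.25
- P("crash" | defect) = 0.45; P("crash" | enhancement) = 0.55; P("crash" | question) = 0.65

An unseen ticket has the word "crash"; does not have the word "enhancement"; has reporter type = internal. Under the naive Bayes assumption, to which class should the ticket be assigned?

defect: 0.2 × 0.95 × (1−0.15) × 0.45 = 0.072675
enhancement: 0.7 × 0.75 × (1−0.4) × 0.55 = 0.17325
question: 0.1 × 0.55 × (1−0.25) × 0.65 = 0.0268125
Highest score → enhancement.

enhancement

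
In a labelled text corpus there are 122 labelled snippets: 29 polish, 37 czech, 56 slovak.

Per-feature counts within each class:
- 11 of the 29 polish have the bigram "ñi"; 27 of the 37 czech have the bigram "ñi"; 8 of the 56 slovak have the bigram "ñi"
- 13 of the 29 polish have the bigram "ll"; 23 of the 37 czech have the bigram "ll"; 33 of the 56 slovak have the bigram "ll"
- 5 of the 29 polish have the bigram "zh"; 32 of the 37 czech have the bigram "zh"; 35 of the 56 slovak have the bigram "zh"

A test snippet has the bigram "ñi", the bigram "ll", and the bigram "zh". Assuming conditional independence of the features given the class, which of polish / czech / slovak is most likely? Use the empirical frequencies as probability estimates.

czech

polish: (29/122) × (11/29) × (13/29) × (5/29) ≈ 0.00696868
czech: (37/122) × (27/37) × (23/37) × (32/37) ≈ 0.118981
slovak: (56/122) × (8/56) × (33/56) × (35/56) ≈ 0.0241511
Highest score → czech.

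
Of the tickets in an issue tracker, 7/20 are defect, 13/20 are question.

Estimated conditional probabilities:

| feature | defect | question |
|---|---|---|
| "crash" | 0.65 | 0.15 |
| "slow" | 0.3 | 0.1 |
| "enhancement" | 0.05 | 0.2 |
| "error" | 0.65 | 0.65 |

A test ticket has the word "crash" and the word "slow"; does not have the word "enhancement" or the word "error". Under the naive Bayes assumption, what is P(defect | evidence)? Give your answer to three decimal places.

0.893

defect: 0.35 × 0.65 × 0.3 × (1−0.05) × (1−0.65) = 0.022693125
question: 0.65 × 0.15 × 0.1 × (1−0.2) × (1−0.65) = 0.00273
P(defect | x) = 0.022693125 / 0.025423125 ≈ 0.893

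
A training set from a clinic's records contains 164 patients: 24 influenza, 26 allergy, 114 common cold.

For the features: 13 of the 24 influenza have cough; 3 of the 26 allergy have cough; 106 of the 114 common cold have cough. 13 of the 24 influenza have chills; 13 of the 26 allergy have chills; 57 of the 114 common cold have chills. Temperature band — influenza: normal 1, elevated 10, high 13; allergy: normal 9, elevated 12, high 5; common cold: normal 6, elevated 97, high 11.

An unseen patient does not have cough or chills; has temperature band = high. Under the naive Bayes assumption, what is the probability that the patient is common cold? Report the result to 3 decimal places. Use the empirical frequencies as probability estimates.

influenza: (24/164) × (11/24) × (11/24) × (13/24) ≈ 0.0166518
allergy: (26/164) × (23/26) × (13/26) × (5/26) ≈ 0.013485
common cold: (114/164) × (8/114) × (57/114) × (11/114) ≈ 0.00235344
P(common cold | x) = 0.00235344 / 0.03249024 ≈ 0.072

0.072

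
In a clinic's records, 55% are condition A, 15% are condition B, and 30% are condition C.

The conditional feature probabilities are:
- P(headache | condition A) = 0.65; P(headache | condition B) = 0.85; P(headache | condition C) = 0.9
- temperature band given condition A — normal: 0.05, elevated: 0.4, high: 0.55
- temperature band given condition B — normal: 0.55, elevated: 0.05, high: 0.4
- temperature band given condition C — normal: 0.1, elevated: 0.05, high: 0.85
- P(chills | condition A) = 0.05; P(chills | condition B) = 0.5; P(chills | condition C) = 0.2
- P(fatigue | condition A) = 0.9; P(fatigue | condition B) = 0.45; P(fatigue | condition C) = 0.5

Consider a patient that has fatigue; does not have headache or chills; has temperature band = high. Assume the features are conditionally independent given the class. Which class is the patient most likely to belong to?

condition A: 0.55 × (1−0.65) × 0.55 × (1−0.05) × 0.9 = 0.090523125
condition B: 0.15 × (1−0.85) × 0.4 × (1−0.5) × 0.45 = 0.002025
condition C: 0.3 × (1−0.9) × 0.85 × (1−0.2) × 0.5 = 0.0102
Highest score → condition A.

condition A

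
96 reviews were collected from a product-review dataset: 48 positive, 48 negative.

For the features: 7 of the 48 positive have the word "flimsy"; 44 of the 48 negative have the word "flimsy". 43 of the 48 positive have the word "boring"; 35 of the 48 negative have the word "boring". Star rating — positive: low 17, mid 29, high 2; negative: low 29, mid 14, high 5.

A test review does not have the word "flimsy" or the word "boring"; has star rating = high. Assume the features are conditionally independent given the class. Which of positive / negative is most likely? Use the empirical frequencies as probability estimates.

positive

positive: (48/96) × (41/48) × (5/48) × (2/48) ≈ 0.00185366
negative: (48/96) × (4/48) × (13/48) × (5/48) ≈ 0.00117549
Highest score → positive.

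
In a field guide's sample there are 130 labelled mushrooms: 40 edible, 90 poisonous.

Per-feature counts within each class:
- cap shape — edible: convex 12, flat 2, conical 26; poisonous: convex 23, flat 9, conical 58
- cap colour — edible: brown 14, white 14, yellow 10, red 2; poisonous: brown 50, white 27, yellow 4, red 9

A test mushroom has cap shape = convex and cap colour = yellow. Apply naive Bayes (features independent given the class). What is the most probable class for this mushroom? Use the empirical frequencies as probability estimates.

edible: (40/130) × (12/40) × (10/40) ≈ 0.0230769
poisonous: (90/130) × (23/90) × (4/90) ≈ 0.00786325
Highest score → edible.

edible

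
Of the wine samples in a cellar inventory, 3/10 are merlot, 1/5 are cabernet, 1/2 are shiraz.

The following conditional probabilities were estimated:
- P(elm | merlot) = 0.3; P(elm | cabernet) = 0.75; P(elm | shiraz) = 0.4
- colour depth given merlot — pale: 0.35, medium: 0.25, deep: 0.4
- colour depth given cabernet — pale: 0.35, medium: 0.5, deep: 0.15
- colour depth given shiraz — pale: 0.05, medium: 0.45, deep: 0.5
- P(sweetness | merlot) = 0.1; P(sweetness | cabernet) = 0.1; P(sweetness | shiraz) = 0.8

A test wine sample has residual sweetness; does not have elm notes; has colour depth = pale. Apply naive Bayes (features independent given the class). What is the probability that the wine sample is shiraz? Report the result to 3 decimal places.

0.569

merlot: 0.3 × (1−0.3) × 0.35 × 0.1 = 0.00735
cabernet: 0.2 × (1−0.75) × 0.35 × 0.1 = 0.00175
shiraz: 0.5 × (1−0.4) × 0.05 × 0.8 = 0.012
P(shiraz | x) = 0.012 / 0.0211 ≈ 0.569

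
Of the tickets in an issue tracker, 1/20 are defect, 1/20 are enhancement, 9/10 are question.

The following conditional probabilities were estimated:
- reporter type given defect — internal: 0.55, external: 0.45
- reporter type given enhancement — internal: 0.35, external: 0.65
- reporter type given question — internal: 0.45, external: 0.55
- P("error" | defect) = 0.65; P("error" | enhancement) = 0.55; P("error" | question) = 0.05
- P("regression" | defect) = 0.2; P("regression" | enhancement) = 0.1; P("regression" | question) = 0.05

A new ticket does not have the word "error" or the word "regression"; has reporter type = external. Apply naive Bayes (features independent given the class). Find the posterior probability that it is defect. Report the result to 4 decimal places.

0.0135

defect: 0.05 × 0.45 × (1−0.65) × (1−0.2) = 0.0063
enhancement: 0.05 × 0.65 × (1−0.55) × (1−0.1) = 0.0131625
question: 0.9 × 0.55 × (1−0.05) × (1−0.05) = 0.4467375
P(defect | x) = 0.0063 / 0.4662 ≈ 0.0135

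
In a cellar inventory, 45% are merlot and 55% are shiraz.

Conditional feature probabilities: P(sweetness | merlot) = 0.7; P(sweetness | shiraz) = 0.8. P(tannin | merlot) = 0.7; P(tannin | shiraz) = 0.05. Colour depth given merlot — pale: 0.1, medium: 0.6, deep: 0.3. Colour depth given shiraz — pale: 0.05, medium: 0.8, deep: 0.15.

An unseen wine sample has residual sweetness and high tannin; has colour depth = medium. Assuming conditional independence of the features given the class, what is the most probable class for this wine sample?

merlot

merlot: 0.45 × 0.7 × 0.7 × 0.6 = 0.1323
shiraz: 0.55 × 0.8 × 0.05 × 0.8 = 0.0176
Highest score → merlot.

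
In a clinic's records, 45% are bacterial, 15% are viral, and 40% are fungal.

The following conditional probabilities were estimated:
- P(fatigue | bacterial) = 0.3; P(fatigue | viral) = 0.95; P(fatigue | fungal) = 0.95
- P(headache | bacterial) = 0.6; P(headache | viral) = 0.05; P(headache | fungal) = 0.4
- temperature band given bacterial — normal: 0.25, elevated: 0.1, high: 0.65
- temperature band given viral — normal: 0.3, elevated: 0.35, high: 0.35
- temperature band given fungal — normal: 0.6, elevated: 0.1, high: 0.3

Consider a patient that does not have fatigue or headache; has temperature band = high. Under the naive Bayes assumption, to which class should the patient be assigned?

bacterial

bacterial: 0.45 × (1−0.3) × (1−0.6) × 0.65 = 0.0819
viral: 0.15 × (1−0.95) × (1−0.05) × 0.35 = 0.00249375
fungal: 0.4 × (1−0.95) × (1−0.4) × 0.3 = 0.0036
Highest score → bacterial.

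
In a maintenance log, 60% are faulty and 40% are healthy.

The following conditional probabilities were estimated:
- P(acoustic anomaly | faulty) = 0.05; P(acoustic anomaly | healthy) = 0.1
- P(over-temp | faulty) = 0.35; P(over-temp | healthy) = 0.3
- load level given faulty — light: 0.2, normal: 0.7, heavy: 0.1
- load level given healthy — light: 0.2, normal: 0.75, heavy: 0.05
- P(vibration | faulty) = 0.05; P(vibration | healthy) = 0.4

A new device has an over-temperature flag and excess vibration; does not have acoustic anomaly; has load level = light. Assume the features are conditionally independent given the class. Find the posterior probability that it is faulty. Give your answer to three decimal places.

faulty: 0.6 × (1−0.05) × 0.35 × 0.2 × 0.05 = 0.001995
healthy: 0.4 × (1−0.1) × 0.3 × 0.2 × 0.4 = 0.00864
P(faulty | x) = 0.001995 / 0.010635 ≈ 0.188

0.188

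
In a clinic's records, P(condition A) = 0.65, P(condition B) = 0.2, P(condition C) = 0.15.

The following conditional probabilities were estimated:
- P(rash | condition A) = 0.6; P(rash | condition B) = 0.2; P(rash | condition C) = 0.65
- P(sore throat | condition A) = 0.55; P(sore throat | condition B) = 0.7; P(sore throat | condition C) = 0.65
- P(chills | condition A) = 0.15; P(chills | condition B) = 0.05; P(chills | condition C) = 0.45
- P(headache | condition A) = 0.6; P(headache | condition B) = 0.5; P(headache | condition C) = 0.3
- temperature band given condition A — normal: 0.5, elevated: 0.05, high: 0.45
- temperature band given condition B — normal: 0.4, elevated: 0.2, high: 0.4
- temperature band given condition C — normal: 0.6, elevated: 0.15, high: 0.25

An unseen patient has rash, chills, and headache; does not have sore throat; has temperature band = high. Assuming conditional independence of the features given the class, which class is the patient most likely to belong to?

condition A

condition A: 0.65 × 0.6 × (1−0.55) × 0.15 × 0.6 × 0.45 = 0.00710775
condition B: 0.2 × 0.2 × (1−0.7) × 0.05 × 0.5 × 0.4 = 0.00012
condition C: 0.15 × 0.65 × (1−0.65) × 0.45 × 0.3 × 0.25 = 0.00115171875
Highest score → condition A.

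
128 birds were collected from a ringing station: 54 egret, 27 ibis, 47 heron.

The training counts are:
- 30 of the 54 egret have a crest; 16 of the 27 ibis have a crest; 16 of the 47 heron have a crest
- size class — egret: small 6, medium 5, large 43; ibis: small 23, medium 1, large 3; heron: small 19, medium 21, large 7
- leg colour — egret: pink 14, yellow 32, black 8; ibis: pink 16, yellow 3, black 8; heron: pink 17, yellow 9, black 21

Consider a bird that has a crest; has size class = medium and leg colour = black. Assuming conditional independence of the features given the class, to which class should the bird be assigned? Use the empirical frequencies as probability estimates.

egret: (54/128) × (30/54) × (5/54) × (8/54) ≈ 0.00321502
ibis: (27/128) × (16/27) × (1/27) × (8/27) ≈ 0.00137174
heron: (47/128) × (16/47) × (21/47) × (21/47) ≈ 0.0249547
Highest score → heron.

heron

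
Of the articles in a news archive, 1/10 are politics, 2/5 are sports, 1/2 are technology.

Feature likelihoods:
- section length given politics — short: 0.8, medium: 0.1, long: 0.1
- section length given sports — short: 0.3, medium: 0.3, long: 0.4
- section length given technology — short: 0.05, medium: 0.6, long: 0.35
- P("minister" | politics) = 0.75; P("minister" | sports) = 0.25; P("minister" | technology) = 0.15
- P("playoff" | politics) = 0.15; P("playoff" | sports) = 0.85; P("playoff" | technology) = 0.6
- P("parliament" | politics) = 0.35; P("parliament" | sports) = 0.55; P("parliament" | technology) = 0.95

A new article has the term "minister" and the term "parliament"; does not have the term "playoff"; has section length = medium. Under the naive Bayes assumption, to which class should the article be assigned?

technology

politics: 0.1 × 0.1 × 0.75 × (1−0.15) × 0.35 = 0.00223125
sports: 0.4 × 0.3 × 0.25 × (1−0.85) × 0.55 = 0.002475
technology: 0.5 × 0.6 × 0.15 × (1−0.6) × 0.95 = 0.0171
Highest score → technology.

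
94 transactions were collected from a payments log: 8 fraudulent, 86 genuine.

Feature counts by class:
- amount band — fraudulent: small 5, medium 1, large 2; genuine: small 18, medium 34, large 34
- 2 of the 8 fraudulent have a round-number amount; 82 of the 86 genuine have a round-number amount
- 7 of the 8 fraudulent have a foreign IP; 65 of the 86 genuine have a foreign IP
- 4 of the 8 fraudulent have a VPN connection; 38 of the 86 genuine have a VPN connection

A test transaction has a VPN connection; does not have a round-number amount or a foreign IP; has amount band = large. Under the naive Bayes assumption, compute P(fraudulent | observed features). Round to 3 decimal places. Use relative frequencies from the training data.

0.355

fraudulent: (8/94) × (2/8) × (6/8) × (1/8) × (4/8) ≈ 0.00099734
genuine: (86/94) × (34/86) × (4/86) × (21/86) × (38/86) ≈ 0.00181518
P(fraudulent | x) = 0.00099734 / 0.00281252 ≈ 0.355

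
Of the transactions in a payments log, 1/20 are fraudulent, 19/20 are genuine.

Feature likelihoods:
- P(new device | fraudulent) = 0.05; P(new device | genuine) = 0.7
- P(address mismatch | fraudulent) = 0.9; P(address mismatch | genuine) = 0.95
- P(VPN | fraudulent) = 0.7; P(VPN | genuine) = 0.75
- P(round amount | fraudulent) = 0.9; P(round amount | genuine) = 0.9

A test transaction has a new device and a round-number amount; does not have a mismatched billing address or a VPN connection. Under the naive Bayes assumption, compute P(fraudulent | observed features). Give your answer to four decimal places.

0.0089

fraudulent: 0.05 × 0.05 × (1−0.9) × (1−0.7) × 0.9 = 0.0000675
genuine: 0.95 × 0.7 × (1−0.95) × (1−0.75) × 0.9 = 0.00748125
P(fraudulent | x) = 0.0000675 / 0.00754875 ≈ 0.0089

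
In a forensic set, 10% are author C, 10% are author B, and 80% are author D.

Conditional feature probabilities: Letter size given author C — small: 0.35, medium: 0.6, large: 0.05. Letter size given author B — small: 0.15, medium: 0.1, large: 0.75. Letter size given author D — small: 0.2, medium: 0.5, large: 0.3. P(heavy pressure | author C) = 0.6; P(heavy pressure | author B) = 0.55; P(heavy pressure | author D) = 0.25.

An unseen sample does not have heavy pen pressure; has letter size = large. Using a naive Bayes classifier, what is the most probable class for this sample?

author D

author C: 0.1 × 0.05 × (1−0.6) = 0.002
author B: 0.1 × 0.75 × (1−0.55) = 0.03375
author D: 0.8 × 0.3 × (1−0.25) = 0.18
Highest score → author D.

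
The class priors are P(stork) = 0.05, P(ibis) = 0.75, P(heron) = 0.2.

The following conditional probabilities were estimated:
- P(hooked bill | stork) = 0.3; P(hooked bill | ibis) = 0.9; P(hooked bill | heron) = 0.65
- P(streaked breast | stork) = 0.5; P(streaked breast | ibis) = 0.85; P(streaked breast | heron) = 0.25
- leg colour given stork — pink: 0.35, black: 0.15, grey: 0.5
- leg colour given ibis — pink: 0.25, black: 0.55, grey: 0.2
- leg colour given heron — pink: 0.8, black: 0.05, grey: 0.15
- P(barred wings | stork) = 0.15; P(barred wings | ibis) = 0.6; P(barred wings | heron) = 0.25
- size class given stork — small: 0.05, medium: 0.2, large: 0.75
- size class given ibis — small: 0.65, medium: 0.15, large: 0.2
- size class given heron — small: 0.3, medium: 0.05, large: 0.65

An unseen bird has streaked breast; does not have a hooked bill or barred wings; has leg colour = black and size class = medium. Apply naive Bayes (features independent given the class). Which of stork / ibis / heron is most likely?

stork: 0.05 × (1−0.3) × 0.5 × 0.15 × (1−0.15) × 0.2 = 0.00044625
ibis: 0.75 × (1−0.9) × 0.85 × 0.55 × (1−0.6) × 0.15 = 0.00210375
heron: 0.2 × (1−0.65) × 0.25 × 0.05 × (1−0.25) × 0.05 = 0.0000328125
Highest score → ibis.

ibis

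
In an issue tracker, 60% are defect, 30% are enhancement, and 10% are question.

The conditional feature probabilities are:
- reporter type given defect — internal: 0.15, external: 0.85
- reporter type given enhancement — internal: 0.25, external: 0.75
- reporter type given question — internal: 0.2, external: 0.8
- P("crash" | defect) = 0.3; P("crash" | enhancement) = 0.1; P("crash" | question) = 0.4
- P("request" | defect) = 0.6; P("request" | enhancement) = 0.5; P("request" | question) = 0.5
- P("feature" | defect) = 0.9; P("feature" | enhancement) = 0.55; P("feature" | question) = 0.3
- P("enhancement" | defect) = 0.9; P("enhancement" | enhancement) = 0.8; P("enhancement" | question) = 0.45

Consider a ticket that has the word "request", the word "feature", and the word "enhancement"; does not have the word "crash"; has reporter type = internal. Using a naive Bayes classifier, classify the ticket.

defect: 0.6 × 0.15 × (1−0.3) × 0.6 × 0.9 × 0.9 = 0.030618
enhancement: 0.3 × 0.25 × (1−0.1) × 0.5 × 0.55 × 0.8 = 0.01485
question: 0.1 × 0.2 × (1−0.4) × 0.5 × 0.3 × 0.45 = 0.00081
Highest score → defect.

defect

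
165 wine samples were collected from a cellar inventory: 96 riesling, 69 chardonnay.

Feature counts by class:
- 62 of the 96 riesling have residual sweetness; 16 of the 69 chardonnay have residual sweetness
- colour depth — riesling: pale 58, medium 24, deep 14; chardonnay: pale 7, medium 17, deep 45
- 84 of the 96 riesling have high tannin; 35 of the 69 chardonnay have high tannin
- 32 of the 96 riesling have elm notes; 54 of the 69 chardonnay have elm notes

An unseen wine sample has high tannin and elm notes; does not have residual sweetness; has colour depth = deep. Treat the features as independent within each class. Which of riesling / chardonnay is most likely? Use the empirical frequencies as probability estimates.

riesling: (96/165) × (34/96) × (14/96) × (84/96) × (32/96) ≈ 0.00876473
chardonnay: (69/165) × (53/69) × (45/69) × (35/69) × (54/69) ≈ 0.0831609
Highest score → chardonnay.

chardonnay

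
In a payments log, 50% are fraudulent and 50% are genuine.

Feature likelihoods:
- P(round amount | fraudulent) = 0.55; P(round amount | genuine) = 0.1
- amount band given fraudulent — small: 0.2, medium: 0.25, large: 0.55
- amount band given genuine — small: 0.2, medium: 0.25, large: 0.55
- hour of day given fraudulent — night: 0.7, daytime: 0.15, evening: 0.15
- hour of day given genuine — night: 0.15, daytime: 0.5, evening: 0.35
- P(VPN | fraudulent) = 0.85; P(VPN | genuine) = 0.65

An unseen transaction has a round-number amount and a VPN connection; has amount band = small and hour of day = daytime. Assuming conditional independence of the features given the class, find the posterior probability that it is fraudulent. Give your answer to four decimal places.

fraudulent: 0.5 × 0.55 × 0.2 × 0.15 × 0.85 = 0.0070125
genuine: 0.5 × 0.1 × 0.2 × 0.5 × 0.65 = 0.00325
P(fraudulent | x) = 0.0070125 / 0.0102625 ≈ 0.6833

0.6833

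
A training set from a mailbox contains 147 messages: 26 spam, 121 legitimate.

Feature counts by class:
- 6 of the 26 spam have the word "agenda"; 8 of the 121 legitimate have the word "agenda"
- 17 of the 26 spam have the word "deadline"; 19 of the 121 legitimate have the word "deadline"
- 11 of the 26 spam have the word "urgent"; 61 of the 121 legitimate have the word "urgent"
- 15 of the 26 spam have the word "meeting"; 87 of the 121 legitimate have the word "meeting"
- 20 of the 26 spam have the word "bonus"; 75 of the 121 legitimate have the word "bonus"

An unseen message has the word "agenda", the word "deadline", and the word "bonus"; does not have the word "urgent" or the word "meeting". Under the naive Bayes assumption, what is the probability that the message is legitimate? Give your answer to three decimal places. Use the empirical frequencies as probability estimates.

spam: (26/147) × (6/26) × (17/26) × (15/26) × (11/26) × (20/26) ≈ 0.00501076
legitimate: (121/147) × (8/121) × (19/121) × (60/121) × (34/121) × (75/121) ≈ 0.000738034
P(legitimate | x) = 0.000738034 / 0.005748794 ≈ 0.128

0.128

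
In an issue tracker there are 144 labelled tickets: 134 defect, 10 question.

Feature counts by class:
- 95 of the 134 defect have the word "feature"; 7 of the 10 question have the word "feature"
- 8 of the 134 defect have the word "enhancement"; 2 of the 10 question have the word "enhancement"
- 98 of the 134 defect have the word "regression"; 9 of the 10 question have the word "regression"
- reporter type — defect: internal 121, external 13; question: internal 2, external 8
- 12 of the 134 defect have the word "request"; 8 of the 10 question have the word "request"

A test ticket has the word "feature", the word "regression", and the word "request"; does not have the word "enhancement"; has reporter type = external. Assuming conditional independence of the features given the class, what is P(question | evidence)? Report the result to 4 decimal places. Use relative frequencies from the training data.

0.8504

defect: (134/144) × (95/134) × (126/134) × (98/134) × (13/134) × (12/134) ≈ 0.00394151
question: (10/144) × (7/10) × (8/10) × (9/10) × (8/10) × (8/10) = 0.0224
P(question | x) = 0.0224 / 0.02634151 ≈ 0.8504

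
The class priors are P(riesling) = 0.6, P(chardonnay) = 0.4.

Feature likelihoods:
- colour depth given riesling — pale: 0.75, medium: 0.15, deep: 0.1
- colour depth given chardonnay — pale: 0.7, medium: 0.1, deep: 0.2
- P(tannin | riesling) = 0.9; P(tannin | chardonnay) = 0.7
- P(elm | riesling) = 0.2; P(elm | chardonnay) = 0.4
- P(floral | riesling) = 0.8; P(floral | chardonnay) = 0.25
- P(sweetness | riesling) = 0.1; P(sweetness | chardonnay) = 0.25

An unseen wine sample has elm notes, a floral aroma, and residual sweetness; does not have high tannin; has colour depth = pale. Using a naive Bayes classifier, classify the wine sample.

chardonnay

riesling: 0.6 × 0.75 × (1−0.9) × 0.2 × 0.8 × 0.1 = 0.00072
chardonnay: 0.4 × 0.7 × (1−0.7) × 0.4 × 0.25 × 0.25 = 0.0021
Highest score → chardonnay.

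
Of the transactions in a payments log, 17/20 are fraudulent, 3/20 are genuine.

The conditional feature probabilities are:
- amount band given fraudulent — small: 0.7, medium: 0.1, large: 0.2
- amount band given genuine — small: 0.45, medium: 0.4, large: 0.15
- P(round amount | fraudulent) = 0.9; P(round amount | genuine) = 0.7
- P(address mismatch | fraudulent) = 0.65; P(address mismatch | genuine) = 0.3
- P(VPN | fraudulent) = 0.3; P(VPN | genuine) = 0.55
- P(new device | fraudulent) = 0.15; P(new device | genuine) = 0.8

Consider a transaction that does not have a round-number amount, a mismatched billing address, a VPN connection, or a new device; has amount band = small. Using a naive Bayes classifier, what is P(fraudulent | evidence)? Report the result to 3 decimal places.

fraudulent: 0.85 × 0.7 × (1−0.9) × (1−0.65) × (1−0.3) × (1−0.15) = 0.012390875
genuine: 0.15 × 0.45 × (1−0.7) × (1−0.3) × (1−0.55) × (1−0.8) = 0.00127575
P(fraudulent | x) = 0.012390875 / 0.013666625 ≈ 0.907

0.907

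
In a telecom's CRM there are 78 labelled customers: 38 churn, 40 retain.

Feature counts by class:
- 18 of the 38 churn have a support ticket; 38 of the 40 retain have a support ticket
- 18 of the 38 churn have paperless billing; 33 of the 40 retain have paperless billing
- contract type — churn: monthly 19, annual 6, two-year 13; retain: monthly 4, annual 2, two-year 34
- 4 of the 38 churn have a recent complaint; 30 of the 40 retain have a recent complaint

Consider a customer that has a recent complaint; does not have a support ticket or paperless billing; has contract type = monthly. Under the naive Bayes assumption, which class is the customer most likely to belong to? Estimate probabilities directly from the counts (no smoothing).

churn

churn: (38/78) × (20/38) × (20/38) × (19/38) × (4/38) ≈ 0.00710278
retain: (40/78) × (2/40) × (7/40) × (4/40) × (30/40) ≈ 0.000336538
Highest score → churn.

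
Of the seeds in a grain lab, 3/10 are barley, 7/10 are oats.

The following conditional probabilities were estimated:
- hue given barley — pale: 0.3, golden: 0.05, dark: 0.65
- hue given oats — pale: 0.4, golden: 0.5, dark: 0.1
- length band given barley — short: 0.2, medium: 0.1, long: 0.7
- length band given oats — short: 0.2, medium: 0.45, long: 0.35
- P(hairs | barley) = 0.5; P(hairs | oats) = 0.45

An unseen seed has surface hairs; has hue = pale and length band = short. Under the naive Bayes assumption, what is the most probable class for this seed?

oats

barley: 0.3 × 0.3 × 0.2 × 0.5 = 0.009
oats: 0.7 × 0.4 × 0.2 × 0.45 = 0.0252
Highest score → oats.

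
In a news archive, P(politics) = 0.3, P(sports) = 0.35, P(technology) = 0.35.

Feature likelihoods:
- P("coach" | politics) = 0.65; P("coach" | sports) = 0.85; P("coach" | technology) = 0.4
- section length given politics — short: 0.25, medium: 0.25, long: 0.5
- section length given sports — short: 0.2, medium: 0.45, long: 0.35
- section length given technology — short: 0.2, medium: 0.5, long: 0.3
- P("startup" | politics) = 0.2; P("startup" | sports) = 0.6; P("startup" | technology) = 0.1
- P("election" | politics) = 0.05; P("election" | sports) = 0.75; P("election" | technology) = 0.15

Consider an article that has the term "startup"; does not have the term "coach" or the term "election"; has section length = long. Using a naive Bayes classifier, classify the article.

politics: 0.3 × (1−0.65) × 0.5 × 0.2 × (1−0.05) = 0.009975
sports: 0.35 × (1−0.85) × 0.35 × 0.6 × (1−0.75) = 0.00275625
technology: 0.35 × (1−0.4) × 0.3 × 0.1 × (1−0.15) = 0.005355
Highest score → politics.

politics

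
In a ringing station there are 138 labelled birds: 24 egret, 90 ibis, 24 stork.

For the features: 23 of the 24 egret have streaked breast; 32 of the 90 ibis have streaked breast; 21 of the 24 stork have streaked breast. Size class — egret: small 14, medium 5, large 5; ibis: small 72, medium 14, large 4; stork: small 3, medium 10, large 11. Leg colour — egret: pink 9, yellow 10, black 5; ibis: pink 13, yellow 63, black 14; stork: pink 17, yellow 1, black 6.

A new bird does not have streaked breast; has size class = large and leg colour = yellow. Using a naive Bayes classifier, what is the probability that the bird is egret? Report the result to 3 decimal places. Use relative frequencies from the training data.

0.045

egret: (24/138) × (1/24) × (5/24) × (10/24) ≈ 0.000629026
ibis: (90/138) × (58/90) × (4/90) × (63/90) ≈ 0.0130757
stork: (24/138) × (3/24) × (11/24) × (1/24) ≈ 0.000415157
P(egret | x) = 0.000629026 / 0.014119883 ≈ 0.045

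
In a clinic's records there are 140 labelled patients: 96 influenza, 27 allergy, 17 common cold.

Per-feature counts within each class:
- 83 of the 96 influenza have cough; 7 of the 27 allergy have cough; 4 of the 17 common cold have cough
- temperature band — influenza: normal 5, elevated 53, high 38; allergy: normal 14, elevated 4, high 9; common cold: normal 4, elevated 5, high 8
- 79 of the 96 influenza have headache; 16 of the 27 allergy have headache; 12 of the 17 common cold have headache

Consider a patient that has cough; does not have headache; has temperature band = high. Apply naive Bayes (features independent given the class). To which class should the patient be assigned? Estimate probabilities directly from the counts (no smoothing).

influenza: (96/140) × (83/96) × (38/96) × (17/96) ≈ 0.0415566
allergy: (27/140) × (7/27) × (9/27) × (11/27) ≈ 0.00679012
common cold: (17/140) × (4/17) × (8/17) × (5/17) ≈ 0.00395452
Highest score → influenza.

influenza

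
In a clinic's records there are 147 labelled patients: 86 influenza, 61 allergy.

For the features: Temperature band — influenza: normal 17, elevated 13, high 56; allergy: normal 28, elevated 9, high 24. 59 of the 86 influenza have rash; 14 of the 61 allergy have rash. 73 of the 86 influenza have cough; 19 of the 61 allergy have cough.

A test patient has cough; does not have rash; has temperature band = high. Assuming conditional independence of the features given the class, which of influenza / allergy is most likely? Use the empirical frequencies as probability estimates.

influenza: (86/147) × (56/86) × (27/86) × (73/86) ≈ 0.101522
allergy: (61/147) × (24/61) × (47/61) × (19/61) ≈ 0.0391819
Highest score → influenza.

influenza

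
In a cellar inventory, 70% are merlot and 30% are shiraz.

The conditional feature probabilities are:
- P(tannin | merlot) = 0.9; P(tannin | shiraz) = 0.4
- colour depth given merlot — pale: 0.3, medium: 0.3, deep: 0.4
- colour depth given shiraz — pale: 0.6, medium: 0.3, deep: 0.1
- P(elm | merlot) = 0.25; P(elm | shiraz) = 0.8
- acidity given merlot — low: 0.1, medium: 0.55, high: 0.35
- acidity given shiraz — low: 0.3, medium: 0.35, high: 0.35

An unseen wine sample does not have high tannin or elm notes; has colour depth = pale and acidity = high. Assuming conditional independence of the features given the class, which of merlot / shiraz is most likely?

shiraz

merlot: 0.7 × (1−0.9) × 0.3 × (1−0.25) × 0.35 = 0.0055125
shiraz: 0.3 × (1−0.4) × 0.6 × (1−0.8) × 0.35 = 0.00756
Highest score → shiraz.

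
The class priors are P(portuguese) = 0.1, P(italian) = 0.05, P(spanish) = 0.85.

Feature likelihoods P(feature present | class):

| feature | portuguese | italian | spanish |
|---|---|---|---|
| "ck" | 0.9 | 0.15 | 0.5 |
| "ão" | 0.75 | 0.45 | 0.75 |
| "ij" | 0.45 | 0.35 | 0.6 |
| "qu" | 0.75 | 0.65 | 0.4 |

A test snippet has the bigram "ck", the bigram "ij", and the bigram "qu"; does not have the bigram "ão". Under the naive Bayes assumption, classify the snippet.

portuguese: 0.1 × 0.9 × (1−0.75) × 0.45 × 0.75 = 0.00759375
italian: 0.05 × 0.15 × (1−0.45) × 0.35 × 0.65 = 0.0009384375
spanish: 0.85 × 0.5 × (1−0.75) × 0.6 × 0.4 = 0.0255
Highest score → spanish.

spanish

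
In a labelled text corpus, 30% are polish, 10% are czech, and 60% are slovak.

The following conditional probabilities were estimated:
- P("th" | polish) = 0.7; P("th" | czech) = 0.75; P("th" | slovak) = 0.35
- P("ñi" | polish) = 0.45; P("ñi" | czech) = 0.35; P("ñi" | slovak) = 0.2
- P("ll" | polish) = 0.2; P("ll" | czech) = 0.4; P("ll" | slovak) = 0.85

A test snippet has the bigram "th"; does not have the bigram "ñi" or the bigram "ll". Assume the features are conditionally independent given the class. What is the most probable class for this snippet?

polish: 0.3 × 0.7 × (1−0.45) × (1−0.2) = 0.0924
czech: 0.1 × 0.75 × (1−0.35) × (1−0.4) = 0.02925
slovak: 0.6 × 0.35 × (1−0.2) × (1−0.85) = 0.0252
Highest score → polish.

polish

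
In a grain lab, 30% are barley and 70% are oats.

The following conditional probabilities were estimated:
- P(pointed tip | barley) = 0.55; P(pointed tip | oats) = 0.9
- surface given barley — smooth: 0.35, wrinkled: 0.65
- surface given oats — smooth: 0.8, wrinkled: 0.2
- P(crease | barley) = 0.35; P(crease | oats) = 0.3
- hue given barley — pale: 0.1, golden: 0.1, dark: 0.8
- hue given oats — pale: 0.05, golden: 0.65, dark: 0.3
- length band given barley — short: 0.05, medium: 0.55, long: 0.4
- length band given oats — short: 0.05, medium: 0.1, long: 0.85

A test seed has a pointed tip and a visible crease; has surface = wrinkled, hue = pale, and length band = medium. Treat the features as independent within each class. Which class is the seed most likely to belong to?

barley: 0.3 × 0.55 × 0.65 × 0.35 × 0.1 × 0.55 = 0.0020645625
oats: 0.7 × 0.9 × 0.2 × 0.3 × 0.05 × 0.1 = 0.000189
Highest score → barley.

barley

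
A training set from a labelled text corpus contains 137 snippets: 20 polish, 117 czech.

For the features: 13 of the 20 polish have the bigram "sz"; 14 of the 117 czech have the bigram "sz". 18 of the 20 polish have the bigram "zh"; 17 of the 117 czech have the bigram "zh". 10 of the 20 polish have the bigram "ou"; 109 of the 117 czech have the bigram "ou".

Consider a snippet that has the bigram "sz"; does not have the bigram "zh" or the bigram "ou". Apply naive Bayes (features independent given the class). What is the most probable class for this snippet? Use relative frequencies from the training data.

czech

polish: (20/137) × (13/20) × (2/20) × (10/20) ≈ 0.00474453
czech: (117/137) × (14/117) × (100/117) × (8/117) ≈ 0.00597208
Highest score → czech.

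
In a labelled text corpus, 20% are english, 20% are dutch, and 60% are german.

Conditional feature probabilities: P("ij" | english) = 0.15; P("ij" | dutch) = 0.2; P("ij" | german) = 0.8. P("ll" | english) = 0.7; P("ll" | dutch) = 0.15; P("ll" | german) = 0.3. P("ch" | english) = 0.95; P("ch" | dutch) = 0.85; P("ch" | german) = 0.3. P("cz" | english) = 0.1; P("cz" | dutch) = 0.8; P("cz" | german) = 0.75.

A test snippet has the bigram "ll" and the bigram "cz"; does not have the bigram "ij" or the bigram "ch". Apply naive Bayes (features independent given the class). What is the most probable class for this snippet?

german

english: 0.2 × (1−0.15) × 0.7 × (1−0.95) × 0.1 = 0.000595
dutch: 0.2 × (1−0.2) × 0.15 × (1−0.85) × 0.8 = 0.00288
german: 0.6 × (1−0.8) × 0.3 × (1−0.3) × 0.75 = 0.0189
Highest score → german.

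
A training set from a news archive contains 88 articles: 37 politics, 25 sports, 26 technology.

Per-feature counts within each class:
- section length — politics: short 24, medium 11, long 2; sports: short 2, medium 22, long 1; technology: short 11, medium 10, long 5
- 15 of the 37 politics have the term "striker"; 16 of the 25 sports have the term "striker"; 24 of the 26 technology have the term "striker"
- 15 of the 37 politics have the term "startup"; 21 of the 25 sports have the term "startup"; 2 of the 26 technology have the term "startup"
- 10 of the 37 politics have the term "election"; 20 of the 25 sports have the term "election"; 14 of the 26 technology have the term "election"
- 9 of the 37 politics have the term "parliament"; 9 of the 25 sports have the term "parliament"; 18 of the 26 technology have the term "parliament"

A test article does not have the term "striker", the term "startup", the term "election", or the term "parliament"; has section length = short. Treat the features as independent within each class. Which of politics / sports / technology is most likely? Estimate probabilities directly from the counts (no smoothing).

politics: (37/88) × (24/37) × (22/37) × (22/37) × (27/37) × (28/37) ≈ 0.0532462
sports: (25/88) × (2/25) × (9/25) × (4/25) × (5/25) × (16/25) ≈ 0.000167564
technology: (26/88) × (11/26) × (2/26) × (24/26) × (12/26) × (8/26) ≈ 0.00126046
Highest score → politics.

politics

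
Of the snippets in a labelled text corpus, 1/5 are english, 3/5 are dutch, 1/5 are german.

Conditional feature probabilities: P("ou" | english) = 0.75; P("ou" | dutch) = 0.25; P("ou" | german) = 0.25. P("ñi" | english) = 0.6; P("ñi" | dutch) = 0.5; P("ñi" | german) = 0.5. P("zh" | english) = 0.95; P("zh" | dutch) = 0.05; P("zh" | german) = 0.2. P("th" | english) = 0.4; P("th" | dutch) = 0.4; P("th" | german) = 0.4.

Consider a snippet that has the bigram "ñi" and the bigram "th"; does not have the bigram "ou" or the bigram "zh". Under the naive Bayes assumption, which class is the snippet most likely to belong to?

dutch

english: 0.2 × (1−0.75) × 0.6 × (1−0.95) × 0.4 = 0.0006
dutch: 0.6 × (1−0.25) × 0.5 × (1−0.05) × 0.4 = 0.0855
german: 0.2 × (1−0.25) × 0.5 × (1−0.2) × 0.4 = 0.024
Highest score → dutch.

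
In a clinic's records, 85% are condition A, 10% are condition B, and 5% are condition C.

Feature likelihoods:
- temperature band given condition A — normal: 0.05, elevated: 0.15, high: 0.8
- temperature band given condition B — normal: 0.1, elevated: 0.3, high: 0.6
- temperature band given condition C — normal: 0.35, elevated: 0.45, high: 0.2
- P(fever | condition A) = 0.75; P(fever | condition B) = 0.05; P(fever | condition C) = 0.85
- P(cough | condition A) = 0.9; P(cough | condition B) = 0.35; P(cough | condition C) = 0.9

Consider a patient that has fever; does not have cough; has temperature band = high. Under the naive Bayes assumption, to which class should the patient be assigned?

condition A: 0.85 × 0.8 × 0.75 × (1−0.9) = 0.051
condition B: 0.1 × 0.6 × 0.05 × (1−0.35) = 0.00195
condition C: 0.05 × 0.2 × 0.85 × (1−0.9) = 0.00085
Highest score → condition A.

condition A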